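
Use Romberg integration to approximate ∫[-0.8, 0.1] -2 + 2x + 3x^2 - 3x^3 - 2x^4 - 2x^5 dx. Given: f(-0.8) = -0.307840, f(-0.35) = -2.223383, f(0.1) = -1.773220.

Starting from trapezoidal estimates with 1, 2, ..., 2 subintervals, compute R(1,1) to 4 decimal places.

R(0,0) (trapezoid, 1 panel, h=0.9000): -0.936477
R(1,0) (trapezoid, 2 panels, h=0.4500): -1.468761
R(1,1) = -1.468761 + (-1.468761 − (-0.936477))/3 = -1.646189

-1.6462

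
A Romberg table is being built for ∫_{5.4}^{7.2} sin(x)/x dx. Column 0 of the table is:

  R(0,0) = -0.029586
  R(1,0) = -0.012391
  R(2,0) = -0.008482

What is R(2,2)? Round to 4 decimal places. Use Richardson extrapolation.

Richardson extrapolation on the trapezoidal column (denominator 4−1=3):
R(1,1) = -0.012391 + (-0.012391 − (-0.029586))/3 = -0.006659
R(2,1) = -0.008482 + (-0.008482 − (-0.012391))/3 = -0.007179
R(2,2) = (16·(-0.007179) − (-0.006659)) / 15 = -0.007214

-0.0072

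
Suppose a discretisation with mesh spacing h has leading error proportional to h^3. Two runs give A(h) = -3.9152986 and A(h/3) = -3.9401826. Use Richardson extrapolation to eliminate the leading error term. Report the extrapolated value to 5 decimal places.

The leading error scales as h^3; refining by a factor of 3 reduces it by 3^3 = 27.
Extrapolated value = (27·A(h/3) − A(h)) / (27 − 1)
= (27·(-3.9401826) − (-3.9152986)) / 26
= -102.4696316 / 26 = -3.9411397

-3.94114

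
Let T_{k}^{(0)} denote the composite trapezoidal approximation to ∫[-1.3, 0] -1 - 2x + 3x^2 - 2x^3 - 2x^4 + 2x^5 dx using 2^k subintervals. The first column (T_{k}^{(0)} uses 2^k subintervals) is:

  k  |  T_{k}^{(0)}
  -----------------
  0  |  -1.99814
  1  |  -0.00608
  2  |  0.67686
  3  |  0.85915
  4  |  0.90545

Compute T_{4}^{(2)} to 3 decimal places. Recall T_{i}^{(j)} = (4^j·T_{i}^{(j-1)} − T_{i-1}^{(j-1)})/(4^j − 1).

0.921

Richardson extrapolation on the trapezoidal column (denominator 4−1=3):
T_{3}^{(1)} = 0.85915 + (0.85915 − 0.67686)/3 = 0.91991
T_{4}^{(1)} = (4·0.90545 − 0.85915) / 3 = 0.92088
T_{4}^{(2)} = (16·0.92088 − 0.91991) / 15 = 0.92094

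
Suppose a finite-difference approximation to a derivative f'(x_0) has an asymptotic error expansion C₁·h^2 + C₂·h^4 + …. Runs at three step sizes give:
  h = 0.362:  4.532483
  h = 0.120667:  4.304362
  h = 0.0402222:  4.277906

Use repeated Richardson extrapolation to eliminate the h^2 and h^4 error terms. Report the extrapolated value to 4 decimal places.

4.2746

First eliminate the h^2 term (factor 3^2 = 9):
  B₁ = (9·4.304362 − 4.532483)/8 = 4.275847
  B₂ = (9·4.277906 − 4.304362)/8 = 4.274599
Then eliminate the h^4 term (factor 3^4 = 81):
  (81·4.274599 − 4.275847)/80 = 4.274583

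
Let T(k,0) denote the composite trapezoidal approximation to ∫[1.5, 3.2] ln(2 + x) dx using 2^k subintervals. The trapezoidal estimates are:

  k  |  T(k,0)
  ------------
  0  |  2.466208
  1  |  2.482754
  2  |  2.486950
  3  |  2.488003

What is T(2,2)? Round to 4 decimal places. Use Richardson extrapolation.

2.4884

Richardson extrapolation on the trapezoidal column (denominator 4−1=3):
T(1,1) = (4·2.482754 − 2.466208) / 3 = 2.488269
T(2,1) = 2.486950 + (2.486950 − 2.482754)/3 = 2.488349
T(2,2) = 2.488349 + (2.488349 − 2.488269)/15 = 2.488354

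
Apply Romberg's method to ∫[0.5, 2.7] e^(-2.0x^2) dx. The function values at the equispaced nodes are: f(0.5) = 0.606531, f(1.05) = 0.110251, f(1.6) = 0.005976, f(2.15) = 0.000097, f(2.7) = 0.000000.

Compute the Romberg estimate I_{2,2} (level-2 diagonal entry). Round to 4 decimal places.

0.1919

I_{0,0} (trapezoid, 1 panel, h=2.2000): 0.667184
I_{1,0} (trapezoid, 2 panels, h=1.1000): 0.340166
I_{2,0} (trapezoid, 4 panels, h=0.5500): 0.230774
I_{1,1} = 0.340166 + (0.340166 − 0.667184)/3 = 0.231160
I_{2,1} = 0.230774 + (0.230774 − 0.340166)/3 = 0.194310
I_{2,2} = 0.194310 + (0.194310 − 0.231160)/15 = 0.191853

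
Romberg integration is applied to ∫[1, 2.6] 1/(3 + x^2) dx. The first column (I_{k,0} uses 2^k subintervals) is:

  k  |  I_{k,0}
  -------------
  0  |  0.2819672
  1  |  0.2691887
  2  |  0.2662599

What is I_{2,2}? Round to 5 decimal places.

Richardson extrapolation on the trapezoidal column (denominator 4−1=3):
I_{1,1} = 0.2691887 + (0.2691887 − 0.2819672)/3 = 0.2649292
I_{2,1} = (4·0.2662599 − 0.2691887) / 3 = 0.2652836
I_{2,2} = 0.2652836 + (0.2652836 − 0.2649292)/15 = 0.2653072

0.26531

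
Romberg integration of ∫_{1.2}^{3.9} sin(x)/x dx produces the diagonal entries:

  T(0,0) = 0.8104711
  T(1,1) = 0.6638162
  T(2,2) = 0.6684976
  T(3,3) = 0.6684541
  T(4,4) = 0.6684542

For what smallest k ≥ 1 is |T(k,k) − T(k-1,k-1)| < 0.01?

|T(1,1) − T(0,0)| = 0.1466549 ≥ 0.01
|T(2,2) − T(1,1)| = 0.0046814 < 0.01

k = 2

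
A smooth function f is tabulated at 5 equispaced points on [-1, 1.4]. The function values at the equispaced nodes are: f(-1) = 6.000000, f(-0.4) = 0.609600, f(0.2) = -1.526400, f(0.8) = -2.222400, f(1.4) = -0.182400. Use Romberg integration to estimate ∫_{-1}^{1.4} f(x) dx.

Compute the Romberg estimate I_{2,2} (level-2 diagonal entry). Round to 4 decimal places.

-0.7788

I_{0,0} (trapezoid, 1 panel, h=2.4000): 6.981120
I_{1,0} (trapezoid, 2 panels, h=1.2000): 1.658880
I_{2,0} (trapezoid, 4 panels, h=0.6000): -0.138240
I_{1,1} = 1.658880 + (1.658880 − 6.981120)/3 = -0.115200
I_{2,1} = -0.138240 + (-0.138240 − 1.658880)/3 = -0.737280
I_{2,2} = -0.737280 + (-0.737280 − (-0.115200))/15 = -0.778752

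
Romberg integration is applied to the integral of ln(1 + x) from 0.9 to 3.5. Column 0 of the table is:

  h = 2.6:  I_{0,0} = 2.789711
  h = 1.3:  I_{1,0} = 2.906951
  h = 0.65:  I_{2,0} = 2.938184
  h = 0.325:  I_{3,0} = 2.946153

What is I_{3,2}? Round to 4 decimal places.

Richardson extrapolation on the trapezoidal column (denominator 4−1=3):
I_{2,1} = (4·2.938184 − 2.906951) / 3 = 2.948595
I_{3,1} = (4·2.946153 − 2.938184) / 3 = 2.948809
I_{3,2} = 2.948809 + (2.948809 − 2.948595)/15 = 2.948823

2.9488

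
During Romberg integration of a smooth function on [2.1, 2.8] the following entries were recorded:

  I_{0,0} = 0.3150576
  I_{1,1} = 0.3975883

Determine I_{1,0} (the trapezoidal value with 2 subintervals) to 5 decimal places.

0.37696

From I_{1,1} = (4·I_{1,0} − I_{0,0})/3, solve for I_{1,0}:
4·I_{1,0} = 3·0.3975883 + 0.3150576 = 1.5078225
I_{1,0} = 0.3769556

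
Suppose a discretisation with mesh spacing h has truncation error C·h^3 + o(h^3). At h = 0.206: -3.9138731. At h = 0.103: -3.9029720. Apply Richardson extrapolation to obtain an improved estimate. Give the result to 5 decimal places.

Extrapolated value = (8·A(h/2) − A(h)) / (8 − 1)
= (8·(-3.9029720) − (-3.9138731)) / 7
= -27.3099029 / 7 = -3.9014147

-3.90141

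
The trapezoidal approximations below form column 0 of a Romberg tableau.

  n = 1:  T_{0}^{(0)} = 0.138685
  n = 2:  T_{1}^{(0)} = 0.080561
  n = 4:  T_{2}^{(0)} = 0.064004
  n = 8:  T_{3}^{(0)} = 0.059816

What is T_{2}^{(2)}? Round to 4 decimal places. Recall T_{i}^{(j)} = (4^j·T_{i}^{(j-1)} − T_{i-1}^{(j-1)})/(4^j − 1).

0.0583

T_{1}^{(1)} = (4·0.080561 − 0.138685) / 3 = 0.061186
T_{2}^{(1)} = (4·0.064004 − 0.080561) / 3 = 0.058485
T_{2}^{(2)} = 0.058485 + (0.058485 − 0.061186)/15 = 0.058305
(Column j=1 coincides with Simpson's rule on the same nodes.)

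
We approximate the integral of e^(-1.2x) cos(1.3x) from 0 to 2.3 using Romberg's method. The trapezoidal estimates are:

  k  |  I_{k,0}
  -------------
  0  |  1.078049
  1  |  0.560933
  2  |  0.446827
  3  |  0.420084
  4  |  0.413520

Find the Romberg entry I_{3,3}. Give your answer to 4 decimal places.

0.4113

Richardson extrapolation on the trapezoidal column (denominator 4−1=3):
I_{1,1} = (4·0.560933 − 1.078049) / 3 = 0.388561
I_{2,1} = 0.446827 + (0.446827 − 0.560933)/3 = 0.408792
I_{3,1} = (4·0.420084 − 0.446827) / 3 = 0.411170
I_{2,2} = 0.408792 + (0.408792 − 0.388561)/15 = 0.410141
I_{3,2} = 0.411170 + (0.411170 − 0.408792)/15 = 0.411329
I_{3,3} = (64·0.411329 − 0.410141) / 63 = 0.411348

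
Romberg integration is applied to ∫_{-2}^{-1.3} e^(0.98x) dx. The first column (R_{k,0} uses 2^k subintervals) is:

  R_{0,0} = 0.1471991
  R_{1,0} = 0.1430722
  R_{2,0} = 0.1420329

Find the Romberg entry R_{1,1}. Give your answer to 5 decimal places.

0.14170

R_{1,1} = (4·0.1430722 − 0.1471991) / 3 = 0.1416966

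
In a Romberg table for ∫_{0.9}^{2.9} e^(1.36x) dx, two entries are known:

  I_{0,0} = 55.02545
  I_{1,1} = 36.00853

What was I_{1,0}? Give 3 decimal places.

40.763

From I_{1,1} = (4·I_{1,0} − I_{0,0})/3, solve for I_{1,0}:
4·I_{1,0} = 3·36.00853 + 55.02545 = 163.05104
I_{1,0} = 40.76276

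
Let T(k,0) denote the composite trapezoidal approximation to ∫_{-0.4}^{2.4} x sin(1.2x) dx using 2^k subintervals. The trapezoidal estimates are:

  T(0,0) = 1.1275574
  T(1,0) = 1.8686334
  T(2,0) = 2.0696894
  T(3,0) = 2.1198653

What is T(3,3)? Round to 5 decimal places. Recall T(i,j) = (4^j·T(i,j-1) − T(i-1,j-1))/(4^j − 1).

Richardson extrapolation on the trapezoidal column (denominator 4−1=3):
T(1,1) = (4·1.8686334 − 1.1275574) / 3 = 2.1156587
T(2,1) = 2.0696894 + (2.0696894 − 1.8686334)/3 = 2.1367081
T(3,1) = (4·2.1198653 − 2.0696894) / 3 = 2.1365906
T(2,2) = 2.1367081 + (2.1367081 − 2.1156587)/15 = 2.1381114
T(3,2) = 2.1365906 + (2.1365906 − 2.1367081)/15 = 2.1365828
T(3,3) = (64·2.1365828 − 2.1381114) / 63 = 2.1365585

2.13656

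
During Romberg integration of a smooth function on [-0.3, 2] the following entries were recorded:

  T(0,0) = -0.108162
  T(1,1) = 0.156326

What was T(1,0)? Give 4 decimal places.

From T(1,1) = (4·T(1,0) − T(0,0))/3, solve for T(1,0):
4·T(1,0) = 3·0.156326 + (-0.108162) = 0.360816
T(1,0) = 0.090204

0.0902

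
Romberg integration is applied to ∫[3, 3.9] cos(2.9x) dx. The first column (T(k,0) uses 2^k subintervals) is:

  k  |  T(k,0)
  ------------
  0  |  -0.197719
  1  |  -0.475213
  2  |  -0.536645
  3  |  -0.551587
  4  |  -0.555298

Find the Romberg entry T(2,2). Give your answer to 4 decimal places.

-0.5564

Richardson extrapolation on the trapezoidal column (denominator 4−1=3):
T(1,1) = -0.475213 + (-0.475213 − (-0.197719))/3 = -0.567711
T(2,1) = (4·(-0.536645) − (-0.475213)) / 3 = -0.557122
T(2,2) = (16·(-0.557122) − (-0.567711)) / 15 = -0.556416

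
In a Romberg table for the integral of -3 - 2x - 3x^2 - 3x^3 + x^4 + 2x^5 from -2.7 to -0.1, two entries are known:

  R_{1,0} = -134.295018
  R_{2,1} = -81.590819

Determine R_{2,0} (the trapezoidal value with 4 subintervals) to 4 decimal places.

From R_{2,1} = (4·R_{2,0} − R_{1,0})/3, solve for R_{2,0}:
4·R_{2,0} = 3·(-81.590819) + (-134.295018) = -379.067475
R_{2,0} = -94.766869

-94.7669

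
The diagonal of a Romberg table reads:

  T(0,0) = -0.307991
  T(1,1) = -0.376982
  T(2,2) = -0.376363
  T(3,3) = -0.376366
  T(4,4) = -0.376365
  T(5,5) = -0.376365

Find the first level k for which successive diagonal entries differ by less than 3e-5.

k = 3

|T(1,1) − T(0,0)| = 0.068991 ≥ 3e-5
|T(2,2) − T(1,1)| = 0.000619 ≥ 3e-5
|T(3,3) − T(2,2)| = 0.000003 < 3e-5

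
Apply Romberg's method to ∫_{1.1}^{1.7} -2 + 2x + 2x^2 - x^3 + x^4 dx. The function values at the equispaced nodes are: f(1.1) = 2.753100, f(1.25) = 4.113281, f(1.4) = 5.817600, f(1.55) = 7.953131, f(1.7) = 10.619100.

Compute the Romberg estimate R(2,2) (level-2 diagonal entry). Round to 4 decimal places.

3.6636

R(0,0) (trapezoid, 1 panel, h=0.6000): 4.011660
R(1,0) (trapezoid, 2 panels, h=0.3000): 3.751110
R(2,0) (trapezoid, 4 panels, h=0.1500): 3.685517
R(1,1) = 3.751110 + (3.751110 − 4.011660)/3 = 3.664260
R(2,1) = 3.685517 + (3.685517 − 3.751110)/3 = 3.663653
R(2,2) = 3.663653 + (3.663653 − 3.664260)/15 = 3.663613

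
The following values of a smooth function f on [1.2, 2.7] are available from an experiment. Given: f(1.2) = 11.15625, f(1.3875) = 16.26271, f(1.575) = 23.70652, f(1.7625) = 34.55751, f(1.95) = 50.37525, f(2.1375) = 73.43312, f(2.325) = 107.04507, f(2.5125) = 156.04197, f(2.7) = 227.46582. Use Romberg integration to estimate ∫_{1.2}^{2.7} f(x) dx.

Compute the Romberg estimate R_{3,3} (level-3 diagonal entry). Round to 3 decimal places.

R_{0,0} (trapezoid, 1 panel, h=1.5000): 178.96655
R_{1,0} (trapezoid, 2 panels, h=0.7500): 127.26471
R_{2,0} (trapezoid, 4 panels, h=0.3750): 112.66420
R_{3,0} (trapezoid, 8 panels, h=0.1875): 108.88747
R_{1,1} = 127.26471 + (127.26471 − 178.96655)/3 = 110.03076
R_{2,1} = 112.66420 + (112.66420 − 127.26471)/3 = 107.79736
R_{3,1} = 108.88747 + (108.88747 − 112.66420)/3 = 107.62856
R_{2,2} = 107.79736 + (107.79736 − 110.03076)/15 = 107.64847
R_{3,2} = 107.62856 + (107.62856 − 107.79736)/15 = 107.61731
R_{3,3} = 107.61731 + (107.61731 − 107.64847)/63 = 107.61682

107.617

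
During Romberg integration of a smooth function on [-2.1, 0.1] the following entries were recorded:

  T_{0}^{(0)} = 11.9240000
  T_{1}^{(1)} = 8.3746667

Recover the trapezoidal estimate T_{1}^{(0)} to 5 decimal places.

From T_{1}^{(1)} = (4·T_{1}^{(0)} − T_{0}^{(0)})/3, solve for T_{1}^{(0)}:
4·T_{1}^{(0)} = 3·8.3746667 + 11.9240000 = 37.0480001
T_{1}^{(0)} = 9.2620000

9.26200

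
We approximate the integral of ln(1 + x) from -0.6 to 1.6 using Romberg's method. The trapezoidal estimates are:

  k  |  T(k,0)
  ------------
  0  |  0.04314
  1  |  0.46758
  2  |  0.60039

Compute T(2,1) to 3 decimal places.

T(2,1) = (4·0.60039 − 0.46758) / 3 = 0.64466
(Column j=1 coincides with Simpson's rule on the same nodes.)

0.645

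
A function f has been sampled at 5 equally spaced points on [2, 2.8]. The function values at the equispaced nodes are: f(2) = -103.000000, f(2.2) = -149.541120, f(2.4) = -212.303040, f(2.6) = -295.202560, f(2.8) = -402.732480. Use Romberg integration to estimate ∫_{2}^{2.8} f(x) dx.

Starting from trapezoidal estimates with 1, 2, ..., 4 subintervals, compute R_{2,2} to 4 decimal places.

R_{0,0} (trapezoid, 1 panel, h=0.8000): -202.292992
R_{1,0} (trapezoid, 2 panels, h=0.4000): -186.067712
R_{2,0} (trapezoid, 4 panels, h=0.2000): -181.982592
R_{1,1} = -186.067712 + (-186.067712 − (-202.292992))/3 = -180.659285
R_{2,1} = -181.982592 + (-181.982592 − (-186.067712))/3 = -180.620885
R_{2,2} = -180.620885 + (-180.620885 − (-180.659285))/15 = -180.618325

-180.6183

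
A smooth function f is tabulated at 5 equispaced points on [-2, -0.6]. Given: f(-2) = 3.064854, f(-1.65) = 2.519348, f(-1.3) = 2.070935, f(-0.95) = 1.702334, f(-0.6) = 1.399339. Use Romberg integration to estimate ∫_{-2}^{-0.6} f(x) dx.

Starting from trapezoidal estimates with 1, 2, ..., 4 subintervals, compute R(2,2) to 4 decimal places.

R(0,0) (trapezoid, 1 panel, h=1.4000): 3.124935
R(1,0) (trapezoid, 2 panels, h=0.7000): 3.012122
R(2,0) (trapezoid, 4 panels, h=0.3500): 2.983650
R(1,1) = 3.012122 + (3.012122 − 3.124935)/3 = 2.974518
R(2,1) = 2.983650 + (2.983650 − 3.012122)/3 = 2.974159
R(2,2) = 2.974159 + (2.974159 − 2.974518)/15 = 2.974135

2.9741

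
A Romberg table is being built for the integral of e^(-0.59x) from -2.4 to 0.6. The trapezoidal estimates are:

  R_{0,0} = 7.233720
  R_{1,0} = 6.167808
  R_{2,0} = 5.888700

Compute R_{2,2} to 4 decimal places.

5.7945

R_{1,1} = (4·6.167808 − 7.233720) / 3 = 5.812504
R_{2,1} = (4·5.888700 − 6.167808) / 3 = 5.795664
R_{2,2} = 5.795664 + (5.795664 − 5.812504)/15 = 5.794541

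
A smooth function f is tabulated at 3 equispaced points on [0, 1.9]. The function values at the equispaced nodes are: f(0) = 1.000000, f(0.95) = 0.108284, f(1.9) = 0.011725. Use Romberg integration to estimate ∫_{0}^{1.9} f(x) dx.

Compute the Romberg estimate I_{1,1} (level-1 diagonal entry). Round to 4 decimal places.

0.4575

I_{0,0} (trapezoid, 1 panel, h=1.9000): 0.961139
I_{1,0} (trapezoid, 2 panels, h=0.9500): 0.583439
I_{1,1} = 0.583439 + (0.583439 − 0.961139)/3 = 0.457539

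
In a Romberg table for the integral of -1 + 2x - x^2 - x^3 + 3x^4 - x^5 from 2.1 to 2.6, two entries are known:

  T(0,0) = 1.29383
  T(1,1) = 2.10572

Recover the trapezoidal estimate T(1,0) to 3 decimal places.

1.903

From T(1,1) = (4·T(1,0) − T(0,0))/3, solve for T(1,0):
4·T(1,0) = 3·2.10572 + 1.29383 = 7.61099
T(1,0) = 1.90275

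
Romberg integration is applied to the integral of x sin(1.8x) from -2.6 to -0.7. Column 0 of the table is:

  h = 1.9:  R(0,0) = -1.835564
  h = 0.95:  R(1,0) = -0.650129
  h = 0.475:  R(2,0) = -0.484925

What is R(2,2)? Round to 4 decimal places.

-0.4415

Richardson extrapolation on the trapezoidal column (denominator 4−1=3):
R(1,1) = -0.650129 + (-0.650129 − (-1.835564))/3 = -0.254984
R(2,1) = -0.484925 + (-0.484925 − (-0.650129))/3 = -0.429857
R(2,2) = (16·(-0.429857) − (-0.254984)) / 15 = -0.441515
(Column j=1 coincides with Simpson's rule on the same nodes.)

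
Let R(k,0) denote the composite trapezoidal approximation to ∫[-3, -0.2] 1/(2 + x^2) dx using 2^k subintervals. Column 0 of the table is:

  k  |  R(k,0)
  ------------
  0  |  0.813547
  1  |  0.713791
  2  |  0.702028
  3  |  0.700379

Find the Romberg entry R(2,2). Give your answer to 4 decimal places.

0.6993

R(1,1) = (4·0.713791 − 0.813547) / 3 = 0.680539
R(2,1) = 0.702028 + (0.702028 − 0.713791)/3 = 0.698107
R(2,2) = 0.698107 + (0.698107 − 0.680539)/15 = 0.699278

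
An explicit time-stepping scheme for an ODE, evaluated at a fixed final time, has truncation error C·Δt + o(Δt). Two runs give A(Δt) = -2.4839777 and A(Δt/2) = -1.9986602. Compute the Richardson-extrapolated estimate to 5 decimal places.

-1.51334

Extrapolated value = (2·A(Δt/2) − A(Δt)) / (2 − 1)
= (2·(-1.9986602) − (-2.4839777)) / 1
= -1.5133427 / 1 = -1.5133427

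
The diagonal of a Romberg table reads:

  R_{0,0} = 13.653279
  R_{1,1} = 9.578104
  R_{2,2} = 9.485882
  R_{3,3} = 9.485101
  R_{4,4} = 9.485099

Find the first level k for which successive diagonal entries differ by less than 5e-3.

k = 3

|R_{1,1} − R_{0,0}| = 4.075175 ≥ 5e-3
|R_{2,2} − R_{1,1}| = 0.092222 ≥ 5e-3
|R_{3,3} − R_{2,2}| = 0.000781 < 5e-3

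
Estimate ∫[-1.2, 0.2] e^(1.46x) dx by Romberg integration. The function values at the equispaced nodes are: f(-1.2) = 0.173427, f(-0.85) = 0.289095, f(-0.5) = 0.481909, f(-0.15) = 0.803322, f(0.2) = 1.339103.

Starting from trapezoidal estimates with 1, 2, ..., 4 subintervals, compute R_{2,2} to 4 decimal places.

0.7984

R_{0,0} (trapezoid, 1 panel, h=1.4000): 1.058771
R_{1,0} (trapezoid, 2 panels, h=0.7000): 0.866722
R_{2,0} (trapezoid, 4 panels, h=0.3500): 0.815707
R_{1,1} = 0.866722 + (0.866722 − 1.058771)/3 = 0.802706
R_{2,1} = 0.815707 + (0.815707 − 0.866722)/3 = 0.798702
R_{2,2} = 0.798702 + (0.798702 − 0.802706)/15 = 0.798435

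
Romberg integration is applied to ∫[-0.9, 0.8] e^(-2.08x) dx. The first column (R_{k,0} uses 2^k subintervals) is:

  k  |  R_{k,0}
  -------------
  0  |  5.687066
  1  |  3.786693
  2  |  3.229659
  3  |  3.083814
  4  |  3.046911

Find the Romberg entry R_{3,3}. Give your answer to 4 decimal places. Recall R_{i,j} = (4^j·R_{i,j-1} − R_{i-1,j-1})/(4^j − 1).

3.0346

R_{1,1} = 3.786693 + (3.786693 − 5.687066)/3 = 3.153235
R_{2,1} = 3.229659 + (3.229659 − 3.786693)/3 = 3.043981
R_{3,1} = (4·3.083814 − 3.229659) / 3 = 3.035199
R_{2,2} = (16·3.043981 − 3.153235) / 15 = 3.036697
R_{3,2} = (16·3.035199 − 3.043981) / 15 = 3.034614
R_{3,3} = (64·3.034614 − 3.036697) / 63 = 3.034581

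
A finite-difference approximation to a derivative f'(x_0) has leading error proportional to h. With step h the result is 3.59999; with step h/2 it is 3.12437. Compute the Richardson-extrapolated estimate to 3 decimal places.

2.649

The leading error scales as h; refining by a factor of 2 reduces it by 2^1 = 2.
Extrapolated value = (2·A(h/2) − A(h)) / (2 − 1)
= (2·3.12437 − 3.59999) / 1
= 2.64875 / 1 = 2.64875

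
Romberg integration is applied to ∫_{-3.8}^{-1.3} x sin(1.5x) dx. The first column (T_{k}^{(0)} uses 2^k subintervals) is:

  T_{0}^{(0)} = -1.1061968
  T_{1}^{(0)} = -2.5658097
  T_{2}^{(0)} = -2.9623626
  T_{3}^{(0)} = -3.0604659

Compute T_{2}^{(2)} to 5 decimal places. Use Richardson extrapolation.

-3.09736

T_{1}^{(1)} = -2.5658097 + (-2.5658097 − (-1.1061968))/3 = -3.0523473
T_{2}^{(1)} = (4·(-2.9623626) − (-2.5658097)) / 3 = -3.0945469
T_{2}^{(2)} = -3.0945469 + (-3.0945469 − (-3.0523473))/15 = -3.0973602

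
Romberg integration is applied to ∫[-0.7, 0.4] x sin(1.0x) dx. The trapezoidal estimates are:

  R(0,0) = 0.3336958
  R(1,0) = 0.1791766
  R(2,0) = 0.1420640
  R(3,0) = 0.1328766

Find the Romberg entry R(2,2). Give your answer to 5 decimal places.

0.12983

R(1,1) = 0.1791766 + (0.1791766 − 0.3336958)/3 = 0.1276702
R(2,1) = 0.1420640 + (0.1420640 − 0.1791766)/3 = 0.1296931
R(2,2) = (16·0.1296931 − 0.1276702) / 15 = 0.1298280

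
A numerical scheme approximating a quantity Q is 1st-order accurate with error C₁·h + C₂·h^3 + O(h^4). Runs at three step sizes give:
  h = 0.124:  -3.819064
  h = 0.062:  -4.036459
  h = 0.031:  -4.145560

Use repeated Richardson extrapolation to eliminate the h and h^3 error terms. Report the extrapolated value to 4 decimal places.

First eliminate the h term (factor 2^1 = 2):
  B₁ = (2·(-4.036459) − (-3.819064))/1 = -4.253854
  B₂ = (2·(-4.145560) − (-4.036459))/1 = -4.254661
Then eliminate the h^3 term (factor 2^3 = 8):
  (8·(-4.254661) − (-4.253854))/7 = -4.254776

-4.2548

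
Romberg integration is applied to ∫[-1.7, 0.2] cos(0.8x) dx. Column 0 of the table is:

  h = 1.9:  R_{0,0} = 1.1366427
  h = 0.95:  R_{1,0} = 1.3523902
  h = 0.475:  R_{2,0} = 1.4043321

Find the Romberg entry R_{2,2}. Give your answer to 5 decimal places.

Richardson extrapolation on the trapezoidal column (denominator 4−1=3):
R_{1,1} = (4·1.3523902 − 1.1366427) / 3 = 1.4243060
R_{2,1} = 1.4043321 + (1.4043321 − 1.3523902)/3 = 1.4216461
R_{2,2} = 1.4216461 + (1.4216461 − 1.4243060)/15 = 1.4214688

1.42147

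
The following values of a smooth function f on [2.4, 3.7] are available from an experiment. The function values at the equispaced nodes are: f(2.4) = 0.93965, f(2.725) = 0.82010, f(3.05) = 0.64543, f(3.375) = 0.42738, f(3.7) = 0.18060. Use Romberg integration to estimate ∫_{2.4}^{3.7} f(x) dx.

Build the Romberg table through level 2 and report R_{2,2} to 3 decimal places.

R_{0,0} (trapezoid, 1 panel, h=1.3000): 0.72816
R_{1,0} (trapezoid, 2 panels, h=0.6500): 0.78361
R_{2,0} (trapezoid, 4 panels, h=0.3250): 0.79724
R_{1,1} = 0.78361 + (0.78361 − 0.72816)/3 = 0.80209
R_{2,1} = 0.79724 + (0.79724 − 0.78361)/3 = 0.80178
R_{2,2} = 0.80178 + (0.80178 − 0.80209)/15 = 0.80176

0.802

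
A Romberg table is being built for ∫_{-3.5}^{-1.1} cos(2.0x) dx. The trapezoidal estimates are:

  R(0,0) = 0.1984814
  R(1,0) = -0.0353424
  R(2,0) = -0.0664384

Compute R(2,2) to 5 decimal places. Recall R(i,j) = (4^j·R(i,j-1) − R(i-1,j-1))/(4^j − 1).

-0.07437

Richardson extrapolation on the trapezoidal column (denominator 4−1=3):
R(1,1) = -0.0353424 + (-0.0353424 − 0.1984814)/3 = -0.1132837
R(2,1) = -0.0664384 + (-0.0664384 − (-0.0353424))/3 = -0.0768037
R(2,2) = (16·(-0.0768037) − (-0.1132837)) / 15 = -0.0743717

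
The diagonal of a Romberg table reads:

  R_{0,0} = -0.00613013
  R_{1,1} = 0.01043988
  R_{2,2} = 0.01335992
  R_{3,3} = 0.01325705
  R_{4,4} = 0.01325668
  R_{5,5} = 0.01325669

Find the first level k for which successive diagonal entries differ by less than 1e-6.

k = 4

|R_{1,1} − R_{0,0}| = 0.01657001 ≥ 1e-6
|R_{2,2} − R_{1,1}| = 0.00292004 ≥ 1e-6
|R_{3,3} − R_{2,2}| = 0.00010287 ≥ 1e-6
|R_{4,4} − R_{3,3}| = 0.00000037 < 1e-6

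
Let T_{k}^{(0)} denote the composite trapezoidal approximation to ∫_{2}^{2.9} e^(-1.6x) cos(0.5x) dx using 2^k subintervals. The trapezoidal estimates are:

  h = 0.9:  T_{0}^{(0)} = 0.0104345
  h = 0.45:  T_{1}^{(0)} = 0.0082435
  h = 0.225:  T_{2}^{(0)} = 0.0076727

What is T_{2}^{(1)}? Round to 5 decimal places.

0.00748

Richardson extrapolation on the trapezoidal column (denominator 4−1=3):
T_{2}^{(1)} = (4·0.0076727 − 0.0082435) / 3 = 0.0074824
(Column j=1 coincides with Simpson's rule on the same nodes.)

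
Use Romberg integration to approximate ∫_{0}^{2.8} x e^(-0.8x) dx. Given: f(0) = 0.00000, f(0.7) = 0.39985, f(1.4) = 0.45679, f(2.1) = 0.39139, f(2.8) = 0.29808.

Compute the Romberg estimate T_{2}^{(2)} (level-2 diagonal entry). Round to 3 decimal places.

1.023

T_{0}^{(0)} (trapezoid, 1 panel, h=2.8000): 0.41731
T_{1}^{(0)} (trapezoid, 2 panels, h=1.4000): 0.84816
T_{2}^{(0)} (trapezoid, 4 panels, h=0.7000): 0.97795
T_{1}^{(1)} = 0.84816 + (0.84816 − 0.41731)/3 = 0.99178
T_{2}^{(1)} = 0.97795 + (0.97795 − 0.84816)/3 = 1.02121
T_{2}^{(2)} = 1.02121 + (1.02121 − 0.99178)/15 = 1.02317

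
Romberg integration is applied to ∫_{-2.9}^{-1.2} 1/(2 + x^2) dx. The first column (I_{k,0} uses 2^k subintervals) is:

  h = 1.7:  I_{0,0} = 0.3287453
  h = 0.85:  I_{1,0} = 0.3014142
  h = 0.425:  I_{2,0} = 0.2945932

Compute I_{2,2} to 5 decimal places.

0.29232

Richardson extrapolation on the trapezoidal column (denominator 4−1=3):
I_{1,1} = (4·0.3014142 − 0.3287453) / 3 = 0.2923038
I_{2,1} = 0.2945932 + (0.2945932 − 0.3014142)/3 = 0.2923195
I_{2,2} = (16·0.2923195 − 0.2923038) / 15 = 0.2923205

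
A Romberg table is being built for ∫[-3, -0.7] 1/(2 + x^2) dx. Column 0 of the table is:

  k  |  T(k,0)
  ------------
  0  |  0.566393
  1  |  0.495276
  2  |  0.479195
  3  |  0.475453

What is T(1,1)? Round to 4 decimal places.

0.4716

Richardson extrapolation on the trapezoidal column (denominator 4−1=3):
T(1,1) = (4·0.495276 − 0.566393) / 3 = 0.471570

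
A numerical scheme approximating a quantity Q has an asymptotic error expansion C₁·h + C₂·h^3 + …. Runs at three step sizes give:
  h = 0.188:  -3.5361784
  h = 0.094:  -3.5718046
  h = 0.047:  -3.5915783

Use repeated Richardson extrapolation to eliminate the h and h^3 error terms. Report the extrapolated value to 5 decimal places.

-3.61191

First eliminate the h term (factor 2^1 = 2):
  B₁ = (2·(-3.5718046) − (-3.5361784))/1 = -3.6074308
  B₂ = (2·(-3.5915783) − (-3.5718046))/1 = -3.6113520
Then eliminate the h^3 term (factor 2^3 = 8):
  (8·(-3.6113520) − (-3.6074308))/7 = -3.6119122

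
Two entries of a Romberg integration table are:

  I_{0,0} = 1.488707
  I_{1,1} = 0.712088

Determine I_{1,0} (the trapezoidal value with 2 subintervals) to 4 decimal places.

From I_{1,1} = (4·I_{1,0} − I_{0,0})/3, solve for I_{1,0}:
4·I_{1,0} = 3·0.712088 + 1.488707 = 3.624971
I_{1,0} = 0.906243

0.9062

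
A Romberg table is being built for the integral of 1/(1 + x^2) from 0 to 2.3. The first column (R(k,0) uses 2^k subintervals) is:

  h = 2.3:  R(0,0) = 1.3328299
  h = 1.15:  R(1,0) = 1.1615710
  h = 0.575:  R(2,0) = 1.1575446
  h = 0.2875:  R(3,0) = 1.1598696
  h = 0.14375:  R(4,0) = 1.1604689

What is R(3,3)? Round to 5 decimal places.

Richardson extrapolation on the trapezoidal column (denominator 4−1=3):
R(1,1) = 1.1615710 + (1.1615710 − 1.3328299)/3 = 1.1044847
R(2,1) = (4·1.1575446 − 1.1615710) / 3 = 1.1562025
R(3,1) = (4·1.1598696 − 1.1575446) / 3 = 1.1606446
R(2,2) = (16·1.1562025 − 1.1044847) / 15 = 1.1596504
R(3,2) = 1.1606446 + (1.1606446 − 1.1562025)/15 = 1.1609407
R(3,3) = 1.1609407 + (1.1609407 − 1.1596504)/63 = 1.1609612

1.16096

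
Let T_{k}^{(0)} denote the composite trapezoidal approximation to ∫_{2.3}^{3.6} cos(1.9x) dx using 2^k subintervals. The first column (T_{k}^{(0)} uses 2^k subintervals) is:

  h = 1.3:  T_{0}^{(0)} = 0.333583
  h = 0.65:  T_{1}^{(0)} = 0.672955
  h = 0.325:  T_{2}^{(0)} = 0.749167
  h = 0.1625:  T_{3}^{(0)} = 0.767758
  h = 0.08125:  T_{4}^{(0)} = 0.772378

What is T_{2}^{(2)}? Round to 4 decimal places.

0.7738

T_{1}^{(1)} = 0.672955 + (0.672955 − 0.333583)/3 = 0.786079
T_{2}^{(1)} = (4·0.749167 − 0.672955) / 3 = 0.774571
T_{2}^{(2)} = 0.774571 + (0.774571 − 0.786079)/15 = 0.773804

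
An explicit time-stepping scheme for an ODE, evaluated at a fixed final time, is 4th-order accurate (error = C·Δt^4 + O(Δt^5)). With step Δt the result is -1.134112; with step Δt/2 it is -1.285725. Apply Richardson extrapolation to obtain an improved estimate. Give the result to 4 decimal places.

The leading error scales as Δt^4; refining by a factor of 2 reduces it by 2^4 = 16.
Extrapolated value = (16·A(Δt/2) − A(Δt)) / (16 − 1)
= (16·(-1.285725) − (-1.134112)) / 15
= -19.437488 / 15 = -1.295833

-1.2958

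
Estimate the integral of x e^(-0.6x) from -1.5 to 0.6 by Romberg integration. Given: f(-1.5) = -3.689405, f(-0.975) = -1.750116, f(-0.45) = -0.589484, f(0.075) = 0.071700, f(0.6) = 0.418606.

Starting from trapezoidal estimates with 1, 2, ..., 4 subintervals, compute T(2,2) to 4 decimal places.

-1.9525

T(0,0) (trapezoid, 1 panel, h=2.1000): -3.434339
T(1,0) (trapezoid, 2 panels, h=1.0500): -2.336128
T(2,0) (trapezoid, 4 panels, h=0.5250): -2.049232
T(1,1) = -2.336128 + (-2.336128 − (-3.434339))/3 = -1.970058
T(2,1) = -2.049232 + (-2.049232 − (-2.336128))/3 = -1.953600
T(2,2) = -1.953600 + (-1.953600 − (-1.970058))/15 = -1.952503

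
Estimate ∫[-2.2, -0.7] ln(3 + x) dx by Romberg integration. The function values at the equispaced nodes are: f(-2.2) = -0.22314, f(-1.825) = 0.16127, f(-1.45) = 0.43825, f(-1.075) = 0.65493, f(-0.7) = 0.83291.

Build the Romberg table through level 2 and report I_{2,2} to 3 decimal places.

I_{0,0} (trapezoid, 1 panel, h=1.5000): 0.45733
I_{1,0} (trapezoid, 2 panels, h=0.7500): 0.55735
I_{2,0} (trapezoid, 4 panels, h=0.3750): 0.58475
I_{1,1} = 0.55735 + (0.55735 − 0.45733)/3 = 0.59069
I_{2,1} = 0.58475 + (0.58475 − 0.55735)/3 = 0.59388
I_{2,2} = 0.59388 + (0.59388 − 0.59069)/15 = 0.59409

0.594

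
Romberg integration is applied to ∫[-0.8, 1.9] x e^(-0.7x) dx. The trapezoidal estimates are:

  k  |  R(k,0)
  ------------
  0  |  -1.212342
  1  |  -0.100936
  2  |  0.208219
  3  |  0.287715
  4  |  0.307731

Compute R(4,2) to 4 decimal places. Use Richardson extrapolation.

R(3,1) = 0.287715 + (0.287715 − 0.208219)/3 = 0.314214
R(4,1) = 0.307731 + (0.307731 − 0.287715)/3 = 0.314403
R(4,2) = (16·0.314403 − 0.314214) / 15 = 0.314416

0.3144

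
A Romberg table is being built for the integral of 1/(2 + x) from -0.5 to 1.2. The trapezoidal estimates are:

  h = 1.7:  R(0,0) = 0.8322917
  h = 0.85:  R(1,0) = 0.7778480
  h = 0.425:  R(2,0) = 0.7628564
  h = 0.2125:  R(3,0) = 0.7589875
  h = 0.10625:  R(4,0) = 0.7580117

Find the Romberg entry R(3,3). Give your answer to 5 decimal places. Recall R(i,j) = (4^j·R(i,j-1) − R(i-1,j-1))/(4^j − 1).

Richardson extrapolation on the trapezoidal column (denominator 4−1=3):
R(1,1) = (4·0.7778480 − 0.8322917) / 3 = 0.7597001
R(2,1) = 0.7628564 + (0.7628564 − 0.7778480)/3 = 0.7578592
R(3,1) = 0.7589875 + (0.7589875 − 0.7628564)/3 = 0.7576979
R(2,2) = 0.7578592 + (0.7578592 − 0.7597001)/15 = 0.7577365
R(3,2) = (16·0.7576979 − 0.7578592) / 15 = 0.7576871
R(3,3) = (64·0.7576871 − 0.7577365) / 63 = 0.7576863

0.75769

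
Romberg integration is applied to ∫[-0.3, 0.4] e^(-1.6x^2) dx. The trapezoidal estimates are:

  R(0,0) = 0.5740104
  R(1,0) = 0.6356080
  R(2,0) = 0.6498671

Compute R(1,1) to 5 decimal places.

R(1,1) = (4·0.6356080 − 0.5740104) / 3 = 0.6561405

0.65614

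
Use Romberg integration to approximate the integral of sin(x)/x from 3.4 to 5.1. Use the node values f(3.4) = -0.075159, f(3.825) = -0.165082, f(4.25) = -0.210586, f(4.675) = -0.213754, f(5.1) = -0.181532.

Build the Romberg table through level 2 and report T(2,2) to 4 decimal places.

-0.3107

T(0,0) (trapezoid, 1 panel, h=1.7000): -0.218187
T(1,0) (trapezoid, 2 panels, h=0.8500): -0.288092
T(2,0) (trapezoid, 4 panels, h=0.4250): -0.305051
T(1,1) = -0.288092 + (-0.288092 − (-0.218187))/3 = -0.311394
T(2,1) = -0.305051 + (-0.305051 − (-0.288092))/3 = -0.310704
T(2,2) = -0.310704 + (-0.310704 − (-0.311394))/15 = -0.310658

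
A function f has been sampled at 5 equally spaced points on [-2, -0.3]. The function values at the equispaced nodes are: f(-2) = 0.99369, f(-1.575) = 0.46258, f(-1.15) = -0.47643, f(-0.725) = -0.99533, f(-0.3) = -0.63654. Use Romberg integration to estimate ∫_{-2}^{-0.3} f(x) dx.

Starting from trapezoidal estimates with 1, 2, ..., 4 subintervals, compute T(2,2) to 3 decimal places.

T(0,0) (trapezoid, 1 panel, h=1.7000): 0.30358
T(1,0) (trapezoid, 2 panels, h=0.8500): -0.25318
T(2,0) (trapezoid, 4 panels, h=0.4250): -0.35301
T(1,1) = -0.25318 + (-0.25318 − 0.30358)/3 = -0.43877
T(2,1) = -0.35301 + (-0.35301 − (-0.25318))/3 = -0.38629
T(2,2) = -0.38629 + (-0.38629 − (-0.43877))/15 = -0.38279

-0.383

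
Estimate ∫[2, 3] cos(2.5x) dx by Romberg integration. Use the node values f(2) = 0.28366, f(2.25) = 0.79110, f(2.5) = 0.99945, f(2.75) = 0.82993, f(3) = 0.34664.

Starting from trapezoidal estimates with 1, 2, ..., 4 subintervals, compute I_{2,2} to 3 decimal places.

0.759

I_{0,0} (trapezoid, 1 panel, h=1.0000): 0.31515
I_{1,0} (trapezoid, 2 panels, h=0.5000): 0.65730
I_{2,0} (trapezoid, 4 panels, h=0.2500): 0.73391
I_{1,1} = 0.65730 + (0.65730 − 0.31515)/3 = 0.77135
I_{2,1} = 0.73391 + (0.73391 − 0.65730)/3 = 0.75945
I_{2,2} = 0.75945 + (0.75945 − 0.77135)/15 = 0.75866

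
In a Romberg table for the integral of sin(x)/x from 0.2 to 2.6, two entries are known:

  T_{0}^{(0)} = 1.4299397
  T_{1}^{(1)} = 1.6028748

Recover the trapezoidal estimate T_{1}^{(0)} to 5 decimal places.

1.55964

From T_{1}^{(1)} = (4·T_{1}^{(0)} − T_{0}^{(0)})/3, solve for T_{1}^{(0)}:
4·T_{1}^{(0)} = 3·1.6028748 + 1.4299397 = 6.2385641
T_{1}^{(0)} = 1.5596410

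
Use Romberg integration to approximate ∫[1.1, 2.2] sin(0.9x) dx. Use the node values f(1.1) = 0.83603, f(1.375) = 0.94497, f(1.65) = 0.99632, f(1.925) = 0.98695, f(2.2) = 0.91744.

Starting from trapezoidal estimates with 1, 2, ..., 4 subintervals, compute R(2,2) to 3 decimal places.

1.052

R(0,0) (trapezoid, 1 panel, h=1.1000): 0.96441
R(1,0) (trapezoid, 2 panels, h=0.5500): 1.03018
R(2,0) (trapezoid, 4 panels, h=0.2750): 1.04637
R(1,1) = 1.03018 + (1.03018 − 0.96441)/3 = 1.05210
R(2,1) = 1.04637 + (1.04637 − 1.03018)/3 = 1.05177
R(2,2) = 1.05177 + (1.05177 − 1.05210)/15 = 1.05175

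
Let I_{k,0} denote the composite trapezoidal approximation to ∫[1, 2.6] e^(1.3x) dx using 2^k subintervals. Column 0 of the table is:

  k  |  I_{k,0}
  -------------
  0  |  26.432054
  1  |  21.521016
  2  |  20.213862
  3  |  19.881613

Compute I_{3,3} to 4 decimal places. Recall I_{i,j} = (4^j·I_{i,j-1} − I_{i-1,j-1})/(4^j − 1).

19.7704

Richardson extrapolation on the trapezoidal column (denominator 4−1=3):
I_{1,1} = (4·21.521016 − 26.432054) / 3 = 19.884003
I_{2,1} = 20.213862 + (20.213862 − 21.521016)/3 = 19.778144
I_{3,1} = (4·19.881613 − 20.213862) / 3 = 19.770863
I_{2,2} = (16·19.778144 − 19.884003) / 15 = 19.771087
I_{3,2} = 19.770863 + (19.770863 − 19.778144)/15 = 19.770378
I_{3,3} = (64·19.770378 − 19.771087) / 63 = 19.770367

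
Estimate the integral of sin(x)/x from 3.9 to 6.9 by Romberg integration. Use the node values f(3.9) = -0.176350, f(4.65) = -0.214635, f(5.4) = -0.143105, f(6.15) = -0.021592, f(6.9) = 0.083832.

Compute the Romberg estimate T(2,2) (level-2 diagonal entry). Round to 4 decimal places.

T(0,0) (trapezoid, 1 panel, h=3.0000): -0.138777
T(1,0) (trapezoid, 2 panels, h=1.5000): -0.284046
T(2,0) (trapezoid, 4 panels, h=0.7500): -0.319193
T(1,1) = -0.284046 + (-0.284046 − (-0.138777))/3 = -0.332469
T(2,1) = -0.319193 + (-0.319193 − (-0.284046))/3 = -0.330909
T(2,2) = -0.330909 + (-0.330909 − (-0.332469))/15 = -0.330805

-0.3308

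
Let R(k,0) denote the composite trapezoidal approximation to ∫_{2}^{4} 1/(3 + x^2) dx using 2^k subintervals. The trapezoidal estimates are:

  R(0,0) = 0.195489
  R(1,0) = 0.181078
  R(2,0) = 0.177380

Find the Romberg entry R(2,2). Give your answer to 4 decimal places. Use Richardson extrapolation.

0.1761

R(1,1) = 0.181078 + (0.181078 − 0.195489)/3 = 0.176274
R(2,1) = 0.177380 + (0.177380 − 0.181078)/3 = 0.176147
R(2,2) = (16·0.176147 − 0.176274) / 15 = 0.176139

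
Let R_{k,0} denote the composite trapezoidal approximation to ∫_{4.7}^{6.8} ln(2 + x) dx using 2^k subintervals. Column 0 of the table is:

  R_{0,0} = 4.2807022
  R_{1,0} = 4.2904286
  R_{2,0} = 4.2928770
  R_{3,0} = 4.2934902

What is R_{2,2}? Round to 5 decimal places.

4.29369

R_{1,1} = (4·4.2904286 − 4.2807022) / 3 = 4.2936707
R_{2,1} = 4.2928770 + (4.2928770 − 4.2904286)/3 = 4.2936931
R_{2,2} = 4.2936931 + (4.2936931 − 4.2936707)/15 = 4.2936946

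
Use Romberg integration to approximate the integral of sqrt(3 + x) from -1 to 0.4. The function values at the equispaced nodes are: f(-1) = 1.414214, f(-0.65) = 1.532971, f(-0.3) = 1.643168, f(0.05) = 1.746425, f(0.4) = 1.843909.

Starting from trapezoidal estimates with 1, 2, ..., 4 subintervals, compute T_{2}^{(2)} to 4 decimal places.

T_{0}^{(0)} (trapezoid, 1 panel, h=1.4000): 2.280686
T_{1}^{(0)} (trapezoid, 2 panels, h=0.7000): 2.290561
T_{2}^{(0)} (trapezoid, 4 panels, h=0.3500): 2.293069
T_{1}^{(1)} = 2.290561 + (2.290561 − 2.280686)/3 = 2.293853
T_{2}^{(1)} = 2.293069 + (2.293069 − 2.290561)/3 = 2.293905
T_{2}^{(2)} = 2.293905 + (2.293905 − 2.293853)/15 = 2.293908

2.2939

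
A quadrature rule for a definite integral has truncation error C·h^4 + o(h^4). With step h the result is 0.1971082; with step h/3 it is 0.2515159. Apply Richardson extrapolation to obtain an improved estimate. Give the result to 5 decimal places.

0.25220

Extrapolated value = (81·A(h/3) − A(h)) / (81 − 1)
= (81·0.2515159 − 0.1971082) / 80
= 20.1756797 / 80 = 0.2521960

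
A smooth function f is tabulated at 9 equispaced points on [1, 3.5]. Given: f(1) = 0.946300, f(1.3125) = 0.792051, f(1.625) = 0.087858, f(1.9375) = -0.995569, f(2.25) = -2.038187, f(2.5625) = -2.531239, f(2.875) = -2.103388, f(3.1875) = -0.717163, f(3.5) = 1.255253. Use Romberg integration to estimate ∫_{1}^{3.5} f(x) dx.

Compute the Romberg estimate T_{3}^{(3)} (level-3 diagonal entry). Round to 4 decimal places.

T_{0}^{(0)} (trapezoid, 1 panel, h=2.5000): 2.751941
T_{1}^{(0)} (trapezoid, 2 panels, h=1.2500): -1.171763
T_{2}^{(0)} (trapezoid, 4 panels, h=0.6250): -1.845588
T_{3}^{(0)} (trapezoid, 8 panels, h=0.3125): -2.001519
T_{1}^{(1)} = -1.171763 + (-1.171763 − 2.751941)/3 = -2.479664
T_{2}^{(1)} = -1.845588 + (-1.845588 − (-1.171763))/3 = -2.070196
T_{3}^{(1)} = -2.001519 + (-2.001519 − (-1.845588))/3 = -2.053496
T_{2}^{(2)} = -2.070196 + (-2.070196 − (-2.479664))/15 = -2.042898
T_{3}^{(2)} = -2.053496 + (-2.053496 − (-2.070196))/15 = -2.052383
T_{3}^{(3)} = -2.052383 + (-2.052383 − (-2.042898))/63 = -2.052534

-2.0525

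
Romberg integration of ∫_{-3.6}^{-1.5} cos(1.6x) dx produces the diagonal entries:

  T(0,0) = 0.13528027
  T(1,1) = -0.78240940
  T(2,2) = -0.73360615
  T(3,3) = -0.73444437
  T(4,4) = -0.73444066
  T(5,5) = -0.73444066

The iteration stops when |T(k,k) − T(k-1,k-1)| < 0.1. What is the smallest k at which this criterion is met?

k = 2

|T(1,1) − T(0,0)| = 0.91768967 ≥ 0.1
|T(2,2) − T(1,1)| = 0.04880325 < 0.1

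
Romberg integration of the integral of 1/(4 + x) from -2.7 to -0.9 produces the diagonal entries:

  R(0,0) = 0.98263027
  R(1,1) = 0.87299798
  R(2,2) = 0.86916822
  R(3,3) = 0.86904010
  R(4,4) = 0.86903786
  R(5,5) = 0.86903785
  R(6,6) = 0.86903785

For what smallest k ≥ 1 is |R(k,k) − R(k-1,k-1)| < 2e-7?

|R(1,1) − R(0,0)| = 0.10963229 ≥ 2e-7
|R(2,2) − R(1,1)| = 0.00382976 ≥ 2e-7
|R(3,3) − R(2,2)| = 0.00012812 ≥ 2e-7
|R(4,4) − R(3,3)| = 0.00000224 ≥ 2e-7
|R(5,5) − R(4,4)| = 0.00000001 < 2e-7

k = 5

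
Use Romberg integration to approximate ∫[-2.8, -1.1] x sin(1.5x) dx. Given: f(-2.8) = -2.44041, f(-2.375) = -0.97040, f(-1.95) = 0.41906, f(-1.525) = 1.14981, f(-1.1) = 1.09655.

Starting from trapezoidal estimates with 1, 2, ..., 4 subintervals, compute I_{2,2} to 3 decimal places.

0.026

I_{0,0} (trapezoid, 1 panel, h=1.7000): -1.14228
I_{1,0} (trapezoid, 2 panels, h=0.8500): -0.21494
I_{2,0} (trapezoid, 4 panels, h=0.4250): -0.03122
I_{1,1} = -0.21494 + (-0.21494 − (-1.14228))/3 = 0.09417
I_{2,1} = -0.03122 + (-0.03122 − (-0.21494))/3 = 0.03002
I_{2,2} = 0.03002 + (0.03002 − 0.09417)/15 = 0.02574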